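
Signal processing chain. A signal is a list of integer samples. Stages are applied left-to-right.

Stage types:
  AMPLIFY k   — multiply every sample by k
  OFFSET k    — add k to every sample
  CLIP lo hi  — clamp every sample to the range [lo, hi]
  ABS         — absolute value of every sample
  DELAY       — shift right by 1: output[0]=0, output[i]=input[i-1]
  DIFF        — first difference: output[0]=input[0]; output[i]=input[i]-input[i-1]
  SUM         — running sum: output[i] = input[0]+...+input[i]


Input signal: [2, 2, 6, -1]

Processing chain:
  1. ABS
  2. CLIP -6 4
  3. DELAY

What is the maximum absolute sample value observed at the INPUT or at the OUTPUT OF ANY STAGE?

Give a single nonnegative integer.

Answer: 6

Derivation:
Input: [2, 2, 6, -1] (max |s|=6)
Stage 1 (ABS): |2|=2, |2|=2, |6|=6, |-1|=1 -> [2, 2, 6, 1] (max |s|=6)
Stage 2 (CLIP -6 4): clip(2,-6,4)=2, clip(2,-6,4)=2, clip(6,-6,4)=4, clip(1,-6,4)=1 -> [2, 2, 4, 1] (max |s|=4)
Stage 3 (DELAY): [0, 2, 2, 4] = [0, 2, 2, 4] -> [0, 2, 2, 4] (max |s|=4)
Overall max amplitude: 6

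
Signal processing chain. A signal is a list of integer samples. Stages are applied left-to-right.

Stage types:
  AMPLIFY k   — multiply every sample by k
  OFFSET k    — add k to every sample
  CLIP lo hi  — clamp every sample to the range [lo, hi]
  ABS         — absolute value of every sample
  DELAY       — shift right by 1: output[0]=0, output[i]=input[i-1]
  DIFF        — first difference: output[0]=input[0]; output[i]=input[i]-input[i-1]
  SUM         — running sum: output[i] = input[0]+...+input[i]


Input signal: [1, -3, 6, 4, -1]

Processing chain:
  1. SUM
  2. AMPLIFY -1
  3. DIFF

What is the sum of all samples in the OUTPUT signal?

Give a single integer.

Answer: -7

Derivation:
Input: [1, -3, 6, 4, -1]
Stage 1 (SUM): sum[0..0]=1, sum[0..1]=-2, sum[0..2]=4, sum[0..3]=8, sum[0..4]=7 -> [1, -2, 4, 8, 7]
Stage 2 (AMPLIFY -1): 1*-1=-1, -2*-1=2, 4*-1=-4, 8*-1=-8, 7*-1=-7 -> [-1, 2, -4, -8, -7]
Stage 3 (DIFF): s[0]=-1, 2--1=3, -4-2=-6, -8--4=-4, -7--8=1 -> [-1, 3, -6, -4, 1]
Output sum: -7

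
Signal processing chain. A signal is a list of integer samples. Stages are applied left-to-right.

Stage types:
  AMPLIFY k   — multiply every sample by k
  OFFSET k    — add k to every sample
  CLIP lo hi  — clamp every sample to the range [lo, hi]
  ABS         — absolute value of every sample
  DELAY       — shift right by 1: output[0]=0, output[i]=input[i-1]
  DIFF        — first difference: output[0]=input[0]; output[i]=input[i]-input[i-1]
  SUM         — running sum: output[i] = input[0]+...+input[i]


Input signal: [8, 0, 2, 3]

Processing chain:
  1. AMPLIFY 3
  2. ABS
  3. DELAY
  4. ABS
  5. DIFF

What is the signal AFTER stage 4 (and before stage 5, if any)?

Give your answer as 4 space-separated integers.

Input: [8, 0, 2, 3]
Stage 1 (AMPLIFY 3): 8*3=24, 0*3=0, 2*3=6, 3*3=9 -> [24, 0, 6, 9]
Stage 2 (ABS): |24|=24, |0|=0, |6|=6, |9|=9 -> [24, 0, 6, 9]
Stage 3 (DELAY): [0, 24, 0, 6] = [0, 24, 0, 6] -> [0, 24, 0, 6]
Stage 4 (ABS): |0|=0, |24|=24, |0|=0, |6|=6 -> [0, 24, 0, 6]

Answer: 0 24 0 6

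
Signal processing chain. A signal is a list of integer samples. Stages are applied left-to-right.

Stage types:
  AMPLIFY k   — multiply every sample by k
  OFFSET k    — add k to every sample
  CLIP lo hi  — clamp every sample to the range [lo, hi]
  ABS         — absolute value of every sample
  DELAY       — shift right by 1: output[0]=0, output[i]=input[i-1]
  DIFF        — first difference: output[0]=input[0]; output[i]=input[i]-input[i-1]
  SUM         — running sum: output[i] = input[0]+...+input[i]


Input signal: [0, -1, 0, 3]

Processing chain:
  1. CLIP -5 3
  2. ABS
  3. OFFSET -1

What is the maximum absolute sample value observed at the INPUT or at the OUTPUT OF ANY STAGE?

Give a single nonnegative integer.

Input: [0, -1, 0, 3] (max |s|=3)
Stage 1 (CLIP -5 3): clip(0,-5,3)=0, clip(-1,-5,3)=-1, clip(0,-5,3)=0, clip(3,-5,3)=3 -> [0, -1, 0, 3] (max |s|=3)
Stage 2 (ABS): |0|=0, |-1|=1, |0|=0, |3|=3 -> [0, 1, 0, 3] (max |s|=3)
Stage 3 (OFFSET -1): 0+-1=-1, 1+-1=0, 0+-1=-1, 3+-1=2 -> [-1, 0, -1, 2] (max |s|=2)
Overall max amplitude: 3

Answer: 3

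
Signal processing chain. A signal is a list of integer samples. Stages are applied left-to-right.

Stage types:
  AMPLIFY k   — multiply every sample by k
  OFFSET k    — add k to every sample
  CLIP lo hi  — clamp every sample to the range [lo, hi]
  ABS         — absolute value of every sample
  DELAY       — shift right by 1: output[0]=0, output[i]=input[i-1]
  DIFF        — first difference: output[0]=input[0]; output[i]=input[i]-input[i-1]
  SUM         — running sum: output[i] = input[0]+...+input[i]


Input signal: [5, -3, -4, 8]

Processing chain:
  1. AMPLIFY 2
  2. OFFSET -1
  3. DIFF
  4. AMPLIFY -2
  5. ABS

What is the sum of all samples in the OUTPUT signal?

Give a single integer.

Input: [5, -3, -4, 8]
Stage 1 (AMPLIFY 2): 5*2=10, -3*2=-6, -4*2=-8, 8*2=16 -> [10, -6, -8, 16]
Stage 2 (OFFSET -1): 10+-1=9, -6+-1=-7, -8+-1=-9, 16+-1=15 -> [9, -7, -9, 15]
Stage 3 (DIFF): s[0]=9, -7-9=-16, -9--7=-2, 15--9=24 -> [9, -16, -2, 24]
Stage 4 (AMPLIFY -2): 9*-2=-18, -16*-2=32, -2*-2=4, 24*-2=-48 -> [-18, 32, 4, -48]
Stage 5 (ABS): |-18|=18, |32|=32, |4|=4, |-48|=48 -> [18, 32, 4, 48]
Output sum: 102

Answer: 102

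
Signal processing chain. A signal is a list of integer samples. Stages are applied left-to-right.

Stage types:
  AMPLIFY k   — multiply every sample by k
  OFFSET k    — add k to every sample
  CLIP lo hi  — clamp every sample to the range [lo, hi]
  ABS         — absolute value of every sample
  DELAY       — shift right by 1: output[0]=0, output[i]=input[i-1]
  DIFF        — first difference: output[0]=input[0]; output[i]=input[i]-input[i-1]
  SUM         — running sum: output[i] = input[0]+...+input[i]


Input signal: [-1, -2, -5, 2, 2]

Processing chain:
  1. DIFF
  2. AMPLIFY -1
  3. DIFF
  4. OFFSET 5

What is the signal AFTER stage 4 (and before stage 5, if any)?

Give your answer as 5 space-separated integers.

Input: [-1, -2, -5, 2, 2]
Stage 1 (DIFF): s[0]=-1, -2--1=-1, -5--2=-3, 2--5=7, 2-2=0 -> [-1, -1, -3, 7, 0]
Stage 2 (AMPLIFY -1): -1*-1=1, -1*-1=1, -3*-1=3, 7*-1=-7, 0*-1=0 -> [1, 1, 3, -7, 0]
Stage 3 (DIFF): s[0]=1, 1-1=0, 3-1=2, -7-3=-10, 0--7=7 -> [1, 0, 2, -10, 7]
Stage 4 (OFFSET 5): 1+5=6, 0+5=5, 2+5=7, -10+5=-5, 7+5=12 -> [6, 5, 7, -5, 12]

Answer: 6 5 7 -5 12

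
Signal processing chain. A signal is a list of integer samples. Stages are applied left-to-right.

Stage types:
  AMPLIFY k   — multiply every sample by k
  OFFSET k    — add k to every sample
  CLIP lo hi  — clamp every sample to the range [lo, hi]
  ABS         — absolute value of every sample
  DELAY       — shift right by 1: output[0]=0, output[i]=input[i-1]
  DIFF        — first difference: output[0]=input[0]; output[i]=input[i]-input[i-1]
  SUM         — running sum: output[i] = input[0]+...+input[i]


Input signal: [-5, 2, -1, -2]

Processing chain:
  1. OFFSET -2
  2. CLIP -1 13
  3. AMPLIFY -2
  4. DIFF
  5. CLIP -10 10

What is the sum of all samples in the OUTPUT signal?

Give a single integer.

Answer: 2

Derivation:
Input: [-5, 2, -1, -2]
Stage 1 (OFFSET -2): -5+-2=-7, 2+-2=0, -1+-2=-3, -2+-2=-4 -> [-7, 0, -3, -4]
Stage 2 (CLIP -1 13): clip(-7,-1,13)=-1, clip(0,-1,13)=0, clip(-3,-1,13)=-1, clip(-4,-1,13)=-1 -> [-1, 0, -1, -1]
Stage 3 (AMPLIFY -2): -1*-2=2, 0*-2=0, -1*-2=2, -1*-2=2 -> [2, 0, 2, 2]
Stage 4 (DIFF): s[0]=2, 0-2=-2, 2-0=2, 2-2=0 -> [2, -2, 2, 0]
Stage 5 (CLIP -10 10): clip(2,-10,10)=2, clip(-2,-10,10)=-2, clip(2,-10,10)=2, clip(0,-10,10)=0 -> [2, -2, 2, 0]
Output sum: 2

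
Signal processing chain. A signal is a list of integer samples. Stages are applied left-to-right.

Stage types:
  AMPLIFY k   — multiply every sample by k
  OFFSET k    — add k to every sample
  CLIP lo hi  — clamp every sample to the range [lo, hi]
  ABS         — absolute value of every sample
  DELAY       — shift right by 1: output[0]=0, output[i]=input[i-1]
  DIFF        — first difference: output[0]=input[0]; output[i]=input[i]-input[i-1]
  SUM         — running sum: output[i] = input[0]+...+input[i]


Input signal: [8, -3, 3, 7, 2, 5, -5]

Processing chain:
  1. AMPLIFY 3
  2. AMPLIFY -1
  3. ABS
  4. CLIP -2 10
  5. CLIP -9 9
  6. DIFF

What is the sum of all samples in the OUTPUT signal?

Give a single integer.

Input: [8, -3, 3, 7, 2, 5, -5]
Stage 1 (AMPLIFY 3): 8*3=24, -3*3=-9, 3*3=9, 7*3=21, 2*3=6, 5*3=15, -5*3=-15 -> [24, -9, 9, 21, 6, 15, -15]
Stage 2 (AMPLIFY -1): 24*-1=-24, -9*-1=9, 9*-1=-9, 21*-1=-21, 6*-1=-6, 15*-1=-15, -15*-1=15 -> [-24, 9, -9, -21, -6, -15, 15]
Stage 3 (ABS): |-24|=24, |9|=9, |-9|=9, |-21|=21, |-6|=6, |-15|=15, |15|=15 -> [24, 9, 9, 21, 6, 15, 15]
Stage 4 (CLIP -2 10): clip(24,-2,10)=10, clip(9,-2,10)=9, clip(9,-2,10)=9, clip(21,-2,10)=10, clip(6,-2,10)=6, clip(15,-2,10)=10, clip(15,-2,10)=10 -> [10, 9, 9, 10, 6, 10, 10]
Stage 5 (CLIP -9 9): clip(10,-9,9)=9, clip(9,-9,9)=9, clip(9,-9,9)=9, clip(10,-9,9)=9, clip(6,-9,9)=6, clip(10,-9,9)=9, clip(10,-9,9)=9 -> [9, 9, 9, 9, 6, 9, 9]
Stage 6 (DIFF): s[0]=9, 9-9=0, 9-9=0, 9-9=0, 6-9=-3, 9-6=3, 9-9=0 -> [9, 0, 0, 0, -3, 3, 0]
Output sum: 9

Answer: 9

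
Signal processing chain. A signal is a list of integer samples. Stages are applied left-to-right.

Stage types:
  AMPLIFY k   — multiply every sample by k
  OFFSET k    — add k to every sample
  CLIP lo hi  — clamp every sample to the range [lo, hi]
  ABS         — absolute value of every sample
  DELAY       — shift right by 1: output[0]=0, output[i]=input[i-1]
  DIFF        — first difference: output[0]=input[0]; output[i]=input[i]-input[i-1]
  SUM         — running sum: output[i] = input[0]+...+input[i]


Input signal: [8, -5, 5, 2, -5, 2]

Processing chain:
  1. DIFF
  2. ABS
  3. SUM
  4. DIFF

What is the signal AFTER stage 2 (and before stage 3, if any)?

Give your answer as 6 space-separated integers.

Input: [8, -5, 5, 2, -5, 2]
Stage 1 (DIFF): s[0]=8, -5-8=-13, 5--5=10, 2-5=-3, -5-2=-7, 2--5=7 -> [8, -13, 10, -3, -7, 7]
Stage 2 (ABS): |8|=8, |-13|=13, |10|=10, |-3|=3, |-7|=7, |7|=7 -> [8, 13, 10, 3, 7, 7]

Answer: 8 13 10 3 7 7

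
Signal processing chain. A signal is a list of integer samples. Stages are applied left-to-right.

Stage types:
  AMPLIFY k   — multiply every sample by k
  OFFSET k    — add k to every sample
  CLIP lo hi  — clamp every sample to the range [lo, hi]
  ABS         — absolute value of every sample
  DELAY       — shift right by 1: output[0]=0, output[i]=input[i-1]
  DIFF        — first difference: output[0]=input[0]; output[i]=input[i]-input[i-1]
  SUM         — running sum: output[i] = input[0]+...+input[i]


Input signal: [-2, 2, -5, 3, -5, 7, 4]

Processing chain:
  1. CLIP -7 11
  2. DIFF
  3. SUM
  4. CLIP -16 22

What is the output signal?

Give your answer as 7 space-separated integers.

Input: [-2, 2, -5, 3, -5, 7, 4]
Stage 1 (CLIP -7 11): clip(-2,-7,11)=-2, clip(2,-7,11)=2, clip(-5,-7,11)=-5, clip(3,-7,11)=3, clip(-5,-7,11)=-5, clip(7,-7,11)=7, clip(4,-7,11)=4 -> [-2, 2, -5, 3, -5, 7, 4]
Stage 2 (DIFF): s[0]=-2, 2--2=4, -5-2=-7, 3--5=8, -5-3=-8, 7--5=12, 4-7=-3 -> [-2, 4, -7, 8, -8, 12, -3]
Stage 3 (SUM): sum[0..0]=-2, sum[0..1]=2, sum[0..2]=-5, sum[0..3]=3, sum[0..4]=-5, sum[0..5]=7, sum[0..6]=4 -> [-2, 2, -5, 3, -5, 7, 4]
Stage 4 (CLIP -16 22): clip(-2,-16,22)=-2, clip(2,-16,22)=2, clip(-5,-16,22)=-5, clip(3,-16,22)=3, clip(-5,-16,22)=-5, clip(7,-16,22)=7, clip(4,-16,22)=4 -> [-2, 2, -5, 3, -5, 7, 4]

Answer: -2 2 -5 3 -5 7 4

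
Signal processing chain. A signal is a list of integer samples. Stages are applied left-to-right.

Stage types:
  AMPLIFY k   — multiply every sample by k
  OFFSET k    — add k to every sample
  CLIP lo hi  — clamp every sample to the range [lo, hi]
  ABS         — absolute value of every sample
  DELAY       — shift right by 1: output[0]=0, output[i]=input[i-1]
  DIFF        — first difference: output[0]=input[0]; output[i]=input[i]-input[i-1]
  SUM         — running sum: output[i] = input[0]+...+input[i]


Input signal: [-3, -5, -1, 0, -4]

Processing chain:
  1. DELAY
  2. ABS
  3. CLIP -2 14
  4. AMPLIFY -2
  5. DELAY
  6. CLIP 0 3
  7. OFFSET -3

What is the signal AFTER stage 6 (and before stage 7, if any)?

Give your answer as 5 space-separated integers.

Answer: 0 0 0 0 0

Derivation:
Input: [-3, -5, -1, 0, -4]
Stage 1 (DELAY): [0, -3, -5, -1, 0] = [0, -3, -5, -1, 0] -> [0, -3, -5, -1, 0]
Stage 2 (ABS): |0|=0, |-3|=3, |-5|=5, |-1|=1, |0|=0 -> [0, 3, 5, 1, 0]
Stage 3 (CLIP -2 14): clip(0,-2,14)=0, clip(3,-2,14)=3, clip(5,-2,14)=5, clip(1,-2,14)=1, clip(0,-2,14)=0 -> [0, 3, 5, 1, 0]
Stage 4 (AMPLIFY -2): 0*-2=0, 3*-2=-6, 5*-2=-10, 1*-2=-2, 0*-2=0 -> [0, -6, -10, -2, 0]
Stage 5 (DELAY): [0, 0, -6, -10, -2] = [0, 0, -6, -10, -2] -> [0, 0, -6, -10, -2]
Stage 6 (CLIP 0 3): clip(0,0,3)=0, clip(0,0,3)=0, clip(-6,0,3)=0, clip(-10,0,3)=0, clip(-2,0,3)=0 -> [0, 0, 0, 0, 0]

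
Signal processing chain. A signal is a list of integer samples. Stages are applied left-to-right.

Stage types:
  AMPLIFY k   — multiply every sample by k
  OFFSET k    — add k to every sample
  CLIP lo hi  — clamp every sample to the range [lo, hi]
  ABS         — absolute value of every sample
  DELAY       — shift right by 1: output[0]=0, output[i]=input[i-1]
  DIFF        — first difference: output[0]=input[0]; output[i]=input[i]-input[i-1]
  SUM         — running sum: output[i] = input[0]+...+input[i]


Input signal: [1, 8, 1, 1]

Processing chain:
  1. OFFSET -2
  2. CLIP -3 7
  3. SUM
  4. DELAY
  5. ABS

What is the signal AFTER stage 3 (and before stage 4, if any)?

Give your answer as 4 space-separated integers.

Answer: -1 5 4 3

Derivation:
Input: [1, 8, 1, 1]
Stage 1 (OFFSET -2): 1+-2=-1, 8+-2=6, 1+-2=-1, 1+-2=-1 -> [-1, 6, -1, -1]
Stage 2 (CLIP -3 7): clip(-1,-3,7)=-1, clip(6,-3,7)=6, clip(-1,-3,7)=-1, clip(-1,-3,7)=-1 -> [-1, 6, -1, -1]
Stage 3 (SUM): sum[0..0]=-1, sum[0..1]=5, sum[0..2]=4, sum[0..3]=3 -> [-1, 5, 4, 3]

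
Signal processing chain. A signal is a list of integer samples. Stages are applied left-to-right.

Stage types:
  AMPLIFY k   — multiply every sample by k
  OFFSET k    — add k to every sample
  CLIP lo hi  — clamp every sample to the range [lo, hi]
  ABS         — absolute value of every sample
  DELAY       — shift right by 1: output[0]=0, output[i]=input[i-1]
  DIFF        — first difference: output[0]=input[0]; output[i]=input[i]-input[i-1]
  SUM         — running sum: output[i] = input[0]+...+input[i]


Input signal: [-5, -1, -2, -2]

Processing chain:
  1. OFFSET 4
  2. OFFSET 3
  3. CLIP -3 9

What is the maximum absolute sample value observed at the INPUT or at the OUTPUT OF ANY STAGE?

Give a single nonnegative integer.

Answer: 6

Derivation:
Input: [-5, -1, -2, -2] (max |s|=5)
Stage 1 (OFFSET 4): -5+4=-1, -1+4=3, -2+4=2, -2+4=2 -> [-1, 3, 2, 2] (max |s|=3)
Stage 2 (OFFSET 3): -1+3=2, 3+3=6, 2+3=5, 2+3=5 -> [2, 6, 5, 5] (max |s|=6)
Stage 3 (CLIP -3 9): clip(2,-3,9)=2, clip(6,-3,9)=6, clip(5,-3,9)=5, clip(5,-3,9)=5 -> [2, 6, 5, 5] (max |s|=6)
Overall max amplitude: 6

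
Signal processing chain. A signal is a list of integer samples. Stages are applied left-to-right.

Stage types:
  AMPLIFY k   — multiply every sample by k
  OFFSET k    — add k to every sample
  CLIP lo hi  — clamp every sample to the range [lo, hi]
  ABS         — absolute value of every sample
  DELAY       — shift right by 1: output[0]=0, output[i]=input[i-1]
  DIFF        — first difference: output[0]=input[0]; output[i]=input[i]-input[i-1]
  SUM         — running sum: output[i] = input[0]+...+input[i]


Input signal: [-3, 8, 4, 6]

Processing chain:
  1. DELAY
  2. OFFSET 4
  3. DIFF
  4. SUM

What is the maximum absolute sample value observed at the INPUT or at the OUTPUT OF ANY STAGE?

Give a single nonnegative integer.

Answer: 12

Derivation:
Input: [-3, 8, 4, 6] (max |s|=8)
Stage 1 (DELAY): [0, -3, 8, 4] = [0, -3, 8, 4] -> [0, -3, 8, 4] (max |s|=8)
Stage 2 (OFFSET 4): 0+4=4, -3+4=1, 8+4=12, 4+4=8 -> [4, 1, 12, 8] (max |s|=12)
Stage 3 (DIFF): s[0]=4, 1-4=-3, 12-1=11, 8-12=-4 -> [4, -3, 11, -4] (max |s|=11)
Stage 4 (SUM): sum[0..0]=4, sum[0..1]=1, sum[0..2]=12, sum[0..3]=8 -> [4, 1, 12, 8] (max |s|=12)
Overall max amplitude: 12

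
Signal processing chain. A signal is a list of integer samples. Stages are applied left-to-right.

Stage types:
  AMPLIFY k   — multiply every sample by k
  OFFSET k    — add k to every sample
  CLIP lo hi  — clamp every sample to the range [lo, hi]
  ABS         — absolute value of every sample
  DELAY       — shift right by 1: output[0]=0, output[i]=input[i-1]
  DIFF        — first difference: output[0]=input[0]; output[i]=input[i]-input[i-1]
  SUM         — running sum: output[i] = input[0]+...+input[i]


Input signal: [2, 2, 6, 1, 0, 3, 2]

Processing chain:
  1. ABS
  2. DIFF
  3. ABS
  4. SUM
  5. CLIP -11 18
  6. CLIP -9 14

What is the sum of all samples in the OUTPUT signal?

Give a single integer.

Input: [2, 2, 6, 1, 0, 3, 2]
Stage 1 (ABS): |2|=2, |2|=2, |6|=6, |1|=1, |0|=0, |3|=3, |2|=2 -> [2, 2, 6, 1, 0, 3, 2]
Stage 2 (DIFF): s[0]=2, 2-2=0, 6-2=4, 1-6=-5, 0-1=-1, 3-0=3, 2-3=-1 -> [2, 0, 4, -5, -1, 3, -1]
Stage 3 (ABS): |2|=2, |0|=0, |4|=4, |-5|=5, |-1|=1, |3|=3, |-1|=1 -> [2, 0, 4, 5, 1, 3, 1]
Stage 4 (SUM): sum[0..0]=2, sum[0..1]=2, sum[0..2]=6, sum[0..3]=11, sum[0..4]=12, sum[0..5]=15, sum[0..6]=16 -> [2, 2, 6, 11, 12, 15, 16]
Stage 5 (CLIP -11 18): clip(2,-11,18)=2, clip(2,-11,18)=2, clip(6,-11,18)=6, clip(11,-11,18)=11, clip(12,-11,18)=12, clip(15,-11,18)=15, clip(16,-11,18)=16 -> [2, 2, 6, 11, 12, 15, 16]
Stage 6 (CLIP -9 14): clip(2,-9,14)=2, clip(2,-9,14)=2, clip(6,-9,14)=6, clip(11,-9,14)=11, clip(12,-9,14)=12, clip(15,-9,14)=14, clip(16,-9,14)=14 -> [2, 2, 6, 11, 12, 14, 14]
Output sum: 61

Answer: 61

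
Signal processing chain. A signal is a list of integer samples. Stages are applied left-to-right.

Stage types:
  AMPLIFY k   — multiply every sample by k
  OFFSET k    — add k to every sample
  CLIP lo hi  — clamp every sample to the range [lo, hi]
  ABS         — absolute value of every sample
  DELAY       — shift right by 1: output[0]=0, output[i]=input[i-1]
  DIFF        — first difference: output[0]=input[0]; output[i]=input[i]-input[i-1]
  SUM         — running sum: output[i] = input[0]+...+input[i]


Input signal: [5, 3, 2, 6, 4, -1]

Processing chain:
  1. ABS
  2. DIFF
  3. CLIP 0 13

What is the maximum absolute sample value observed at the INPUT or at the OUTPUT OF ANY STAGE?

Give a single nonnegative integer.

Input: [5, 3, 2, 6, 4, -1] (max |s|=6)
Stage 1 (ABS): |5|=5, |3|=3, |2|=2, |6|=6, |4|=4, |-1|=1 -> [5, 3, 2, 6, 4, 1] (max |s|=6)
Stage 2 (DIFF): s[0]=5, 3-5=-2, 2-3=-1, 6-2=4, 4-6=-2, 1-4=-3 -> [5, -2, -1, 4, -2, -3] (max |s|=5)
Stage 3 (CLIP 0 13): clip(5,0,13)=5, clip(-2,0,13)=0, clip(-1,0,13)=0, clip(4,0,13)=4, clip(-2,0,13)=0, clip(-3,0,13)=0 -> [5, 0, 0, 4, 0, 0] (max |s|=5)
Overall max amplitude: 6

Answer: 6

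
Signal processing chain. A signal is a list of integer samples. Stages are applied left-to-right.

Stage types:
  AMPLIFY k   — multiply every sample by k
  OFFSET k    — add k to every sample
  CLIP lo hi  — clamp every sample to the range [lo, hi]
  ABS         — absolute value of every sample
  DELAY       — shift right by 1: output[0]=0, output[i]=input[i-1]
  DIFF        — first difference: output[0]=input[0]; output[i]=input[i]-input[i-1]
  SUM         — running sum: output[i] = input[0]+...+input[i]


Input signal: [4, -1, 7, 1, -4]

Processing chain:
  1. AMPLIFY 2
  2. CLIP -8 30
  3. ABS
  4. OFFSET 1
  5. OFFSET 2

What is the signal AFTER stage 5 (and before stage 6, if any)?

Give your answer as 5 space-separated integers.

Answer: 11 5 17 5 11

Derivation:
Input: [4, -1, 7, 1, -4]
Stage 1 (AMPLIFY 2): 4*2=8, -1*2=-2, 7*2=14, 1*2=2, -4*2=-8 -> [8, -2, 14, 2, -8]
Stage 2 (CLIP -8 30): clip(8,-8,30)=8, clip(-2,-8,30)=-2, clip(14,-8,30)=14, clip(2,-8,30)=2, clip(-8,-8,30)=-8 -> [8, -2, 14, 2, -8]
Stage 3 (ABS): |8|=8, |-2|=2, |14|=14, |2|=2, |-8|=8 -> [8, 2, 14, 2, 8]
Stage 4 (OFFSET 1): 8+1=9, 2+1=3, 14+1=15, 2+1=3, 8+1=9 -> [9, 3, 15, 3, 9]
Stage 5 (OFFSET 2): 9+2=11, 3+2=5, 15+2=17, 3+2=5, 9+2=11 -> [11, 5, 17, 5, 11]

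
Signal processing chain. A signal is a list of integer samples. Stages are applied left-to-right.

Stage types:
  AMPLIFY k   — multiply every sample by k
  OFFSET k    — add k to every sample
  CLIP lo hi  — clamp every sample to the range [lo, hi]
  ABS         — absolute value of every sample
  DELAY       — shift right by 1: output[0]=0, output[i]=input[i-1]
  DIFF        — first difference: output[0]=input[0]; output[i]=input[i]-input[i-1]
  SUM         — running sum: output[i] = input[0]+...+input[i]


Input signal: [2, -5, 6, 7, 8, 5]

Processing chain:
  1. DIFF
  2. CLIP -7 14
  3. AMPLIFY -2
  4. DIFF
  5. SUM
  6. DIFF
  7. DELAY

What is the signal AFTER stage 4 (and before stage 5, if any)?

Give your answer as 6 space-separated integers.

Input: [2, -5, 6, 7, 8, 5]
Stage 1 (DIFF): s[0]=2, -5-2=-7, 6--5=11, 7-6=1, 8-7=1, 5-8=-3 -> [2, -7, 11, 1, 1, -3]
Stage 2 (CLIP -7 14): clip(2,-7,14)=2, clip(-7,-7,14)=-7, clip(11,-7,14)=11, clip(1,-7,14)=1, clip(1,-7,14)=1, clip(-3,-7,14)=-3 -> [2, -7, 11, 1, 1, -3]
Stage 3 (AMPLIFY -2): 2*-2=-4, -7*-2=14, 11*-2=-22, 1*-2=-2, 1*-2=-2, -3*-2=6 -> [-4, 14, -22, -2, -2, 6]
Stage 4 (DIFF): s[0]=-4, 14--4=18, -22-14=-36, -2--22=20, -2--2=0, 6--2=8 -> [-4, 18, -36, 20, 0, 8]

Answer: -4 18 -36 20 0 8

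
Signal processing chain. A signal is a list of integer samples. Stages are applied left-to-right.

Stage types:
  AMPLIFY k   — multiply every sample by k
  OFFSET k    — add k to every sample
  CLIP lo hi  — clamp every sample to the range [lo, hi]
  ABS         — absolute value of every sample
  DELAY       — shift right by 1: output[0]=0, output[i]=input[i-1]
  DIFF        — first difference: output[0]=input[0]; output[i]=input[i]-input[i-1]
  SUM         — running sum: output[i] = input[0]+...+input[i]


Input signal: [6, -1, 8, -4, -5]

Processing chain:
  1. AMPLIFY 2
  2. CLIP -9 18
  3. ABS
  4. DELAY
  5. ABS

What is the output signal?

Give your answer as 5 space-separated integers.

Answer: 0 12 2 16 8

Derivation:
Input: [6, -1, 8, -4, -5]
Stage 1 (AMPLIFY 2): 6*2=12, -1*2=-2, 8*2=16, -4*2=-8, -5*2=-10 -> [12, -2, 16, -8, -10]
Stage 2 (CLIP -9 18): clip(12,-9,18)=12, clip(-2,-9,18)=-2, clip(16,-9,18)=16, clip(-8,-9,18)=-8, clip(-10,-9,18)=-9 -> [12, -2, 16, -8, -9]
Stage 3 (ABS): |12|=12, |-2|=2, |16|=16, |-8|=8, |-9|=9 -> [12, 2, 16, 8, 9]
Stage 4 (DELAY): [0, 12, 2, 16, 8] = [0, 12, 2, 16, 8] -> [0, 12, 2, 16, 8]
Stage 5 (ABS): |0|=0, |12|=12, |2|=2, |16|=16, |8|=8 -> [0, 12, 2, 16, 8]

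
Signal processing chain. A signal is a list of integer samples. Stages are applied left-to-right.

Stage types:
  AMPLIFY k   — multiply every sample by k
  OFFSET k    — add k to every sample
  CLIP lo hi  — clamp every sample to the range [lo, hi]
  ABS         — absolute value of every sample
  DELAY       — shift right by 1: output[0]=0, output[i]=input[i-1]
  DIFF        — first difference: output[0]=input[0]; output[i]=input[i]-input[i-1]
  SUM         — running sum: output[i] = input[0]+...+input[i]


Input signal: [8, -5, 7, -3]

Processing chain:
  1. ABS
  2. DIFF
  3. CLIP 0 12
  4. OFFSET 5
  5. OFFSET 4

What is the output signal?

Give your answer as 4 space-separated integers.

Answer: 17 9 11 9

Derivation:
Input: [8, -5, 7, -3]
Stage 1 (ABS): |8|=8, |-5|=5, |7|=7, |-3|=3 -> [8, 5, 7, 3]
Stage 2 (DIFF): s[0]=8, 5-8=-3, 7-5=2, 3-7=-4 -> [8, -3, 2, -4]
Stage 3 (CLIP 0 12): clip(8,0,12)=8, clip(-3,0,12)=0, clip(2,0,12)=2, clip(-4,0,12)=0 -> [8, 0, 2, 0]
Stage 4 (OFFSET 5): 8+5=13, 0+5=5, 2+5=7, 0+5=5 -> [13, 5, 7, 5]
Stage 5 (OFFSET 4): 13+4=17, 5+4=9, 7+4=11, 5+4=9 -> [17, 9, 11, 9]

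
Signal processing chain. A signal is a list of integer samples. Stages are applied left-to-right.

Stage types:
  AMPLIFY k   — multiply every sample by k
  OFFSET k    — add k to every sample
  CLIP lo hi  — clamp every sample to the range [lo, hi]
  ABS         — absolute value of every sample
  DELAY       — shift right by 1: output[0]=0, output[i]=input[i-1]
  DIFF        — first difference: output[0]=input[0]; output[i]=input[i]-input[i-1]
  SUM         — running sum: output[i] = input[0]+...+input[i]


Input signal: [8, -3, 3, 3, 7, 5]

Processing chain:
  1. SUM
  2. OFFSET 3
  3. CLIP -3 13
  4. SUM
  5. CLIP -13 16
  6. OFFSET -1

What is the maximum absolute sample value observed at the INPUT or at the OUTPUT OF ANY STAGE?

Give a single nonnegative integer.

Answer: 69

Derivation:
Input: [8, -3, 3, 3, 7, 5] (max |s|=8)
Stage 1 (SUM): sum[0..0]=8, sum[0..1]=5, sum[0..2]=8, sum[0..3]=11, sum[0..4]=18, sum[0..5]=23 -> [8, 5, 8, 11, 18, 23] (max |s|=23)
Stage 2 (OFFSET 3): 8+3=11, 5+3=8, 8+3=11, 11+3=14, 18+3=21, 23+3=26 -> [11, 8, 11, 14, 21, 26] (max |s|=26)
Stage 3 (CLIP -3 13): clip(11,-3,13)=11, clip(8,-3,13)=8, clip(11,-3,13)=11, clip(14,-3,13)=13, clip(21,-3,13)=13, clip(26,-3,13)=13 -> [11, 8, 11, 13, 13, 13] (max |s|=13)
Stage 4 (SUM): sum[0..0]=11, sum[0..1]=19, sum[0..2]=30, sum[0..3]=43, sum[0..4]=56, sum[0..5]=69 -> [11, 19, 30, 43, 56, 69] (max |s|=69)
Stage 5 (CLIP -13 16): clip(11,-13,16)=11, clip(19,-13,16)=16, clip(30,-13,16)=16, clip(43,-13,16)=16, clip(56,-13,16)=16, clip(69,-13,16)=16 -> [11, 16, 16, 16, 16, 16] (max |s|=16)
Stage 6 (OFFSET -1): 11+-1=10, 16+-1=15, 16+-1=15, 16+-1=15, 16+-1=15, 16+-1=15 -> [10, 15, 15, 15, 15, 15] (max |s|=15)
Overall max amplitude: 69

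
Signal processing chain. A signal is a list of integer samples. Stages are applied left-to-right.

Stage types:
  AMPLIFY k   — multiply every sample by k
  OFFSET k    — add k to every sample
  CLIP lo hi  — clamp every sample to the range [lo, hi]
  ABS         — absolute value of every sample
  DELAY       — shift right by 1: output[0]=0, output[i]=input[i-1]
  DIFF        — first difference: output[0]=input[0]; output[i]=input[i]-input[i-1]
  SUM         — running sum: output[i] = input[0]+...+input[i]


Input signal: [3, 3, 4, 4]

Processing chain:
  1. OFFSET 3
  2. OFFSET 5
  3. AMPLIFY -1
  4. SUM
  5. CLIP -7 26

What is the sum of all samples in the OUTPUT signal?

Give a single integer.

Answer: -28

Derivation:
Input: [3, 3, 4, 4]
Stage 1 (OFFSET 3): 3+3=6, 3+3=6, 4+3=7, 4+3=7 -> [6, 6, 7, 7]
Stage 2 (OFFSET 5): 6+5=11, 6+5=11, 7+5=12, 7+5=12 -> [11, 11, 12, 12]
Stage 3 (AMPLIFY -1): 11*-1=-11, 11*-1=-11, 12*-1=-12, 12*-1=-12 -> [-11, -11, -12, -12]
Stage 4 (SUM): sum[0..0]=-11, sum[0..1]=-22, sum[0..2]=-34, sum[0..3]=-46 -> [-11, -22, -34, -46]
Stage 5 (CLIP -7 26): clip(-11,-7,26)=-7, clip(-22,-7,26)=-7, clip(-34,-7,26)=-7, clip(-46,-7,26)=-7 -> [-7, -7, -7, -7]
Output sum: -28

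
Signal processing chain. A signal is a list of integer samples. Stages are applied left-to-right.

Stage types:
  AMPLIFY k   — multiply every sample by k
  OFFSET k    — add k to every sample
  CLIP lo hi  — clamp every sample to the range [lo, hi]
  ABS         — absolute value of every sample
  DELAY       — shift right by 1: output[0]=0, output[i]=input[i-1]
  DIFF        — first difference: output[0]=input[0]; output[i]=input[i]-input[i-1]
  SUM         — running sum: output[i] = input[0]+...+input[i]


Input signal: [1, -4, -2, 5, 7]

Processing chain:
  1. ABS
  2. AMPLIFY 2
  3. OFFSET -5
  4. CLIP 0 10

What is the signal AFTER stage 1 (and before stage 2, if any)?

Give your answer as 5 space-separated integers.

Input: [1, -4, -2, 5, 7]
Stage 1 (ABS): |1|=1, |-4|=4, |-2|=2, |5|=5, |7|=7 -> [1, 4, 2, 5, 7]

Answer: 1 4 2 5 7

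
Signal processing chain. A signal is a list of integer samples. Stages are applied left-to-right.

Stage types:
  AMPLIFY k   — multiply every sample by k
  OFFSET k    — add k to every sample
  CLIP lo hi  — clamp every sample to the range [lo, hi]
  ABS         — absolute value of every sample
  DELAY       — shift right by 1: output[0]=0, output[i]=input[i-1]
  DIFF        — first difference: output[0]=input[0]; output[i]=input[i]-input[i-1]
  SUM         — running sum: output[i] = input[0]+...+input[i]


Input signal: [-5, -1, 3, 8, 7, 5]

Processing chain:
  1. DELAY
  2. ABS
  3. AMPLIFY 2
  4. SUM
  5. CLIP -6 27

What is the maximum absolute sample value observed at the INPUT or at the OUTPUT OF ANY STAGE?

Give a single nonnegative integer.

Answer: 48

Derivation:
Input: [-5, -1, 3, 8, 7, 5] (max |s|=8)
Stage 1 (DELAY): [0, -5, -1, 3, 8, 7] = [0, -5, -1, 3, 8, 7] -> [0, -5, -1, 3, 8, 7] (max |s|=8)
Stage 2 (ABS): |0|=0, |-5|=5, |-1|=1, |3|=3, |8|=8, |7|=7 -> [0, 5, 1, 3, 8, 7] (max |s|=8)
Stage 3 (AMPLIFY 2): 0*2=0, 5*2=10, 1*2=2, 3*2=6, 8*2=16, 7*2=14 -> [0, 10, 2, 6, 16, 14] (max |s|=16)
Stage 4 (SUM): sum[0..0]=0, sum[0..1]=10, sum[0..2]=12, sum[0..3]=18, sum[0..4]=34, sum[0..5]=48 -> [0, 10, 12, 18, 34, 48] (max |s|=48)
Stage 5 (CLIP -6 27): clip(0,-6,27)=0, clip(10,-6,27)=10, clip(12,-6,27)=12, clip(18,-6,27)=18, clip(34,-6,27)=27, clip(48,-6,27)=27 -> [0, 10, 12, 18, 27, 27] (max |s|=27)
Overall max amplitude: 48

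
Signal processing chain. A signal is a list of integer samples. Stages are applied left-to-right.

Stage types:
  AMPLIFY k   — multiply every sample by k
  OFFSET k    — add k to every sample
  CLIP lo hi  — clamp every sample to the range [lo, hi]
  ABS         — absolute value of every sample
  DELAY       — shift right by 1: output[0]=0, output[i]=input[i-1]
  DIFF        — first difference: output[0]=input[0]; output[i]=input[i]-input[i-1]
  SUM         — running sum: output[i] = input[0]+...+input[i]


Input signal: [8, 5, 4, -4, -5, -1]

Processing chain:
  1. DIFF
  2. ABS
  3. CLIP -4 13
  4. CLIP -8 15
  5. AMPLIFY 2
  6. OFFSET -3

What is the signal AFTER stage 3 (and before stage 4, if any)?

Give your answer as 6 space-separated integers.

Answer: 8 3 1 8 1 4

Derivation:
Input: [8, 5, 4, -4, -5, -1]
Stage 1 (DIFF): s[0]=8, 5-8=-3, 4-5=-1, -4-4=-8, -5--4=-1, -1--5=4 -> [8, -3, -1, -8, -1, 4]
Stage 2 (ABS): |8|=8, |-3|=3, |-1|=1, |-8|=8, |-1|=1, |4|=4 -> [8, 3, 1, 8, 1, 4]
Stage 3 (CLIP -4 13): clip(8,-4,13)=8, clip(3,-4,13)=3, clip(1,-4,13)=1, clip(8,-4,13)=8, clip(1,-4,13)=1, clip(4,-4,13)=4 -> [8, 3, 1, 8, 1, 4]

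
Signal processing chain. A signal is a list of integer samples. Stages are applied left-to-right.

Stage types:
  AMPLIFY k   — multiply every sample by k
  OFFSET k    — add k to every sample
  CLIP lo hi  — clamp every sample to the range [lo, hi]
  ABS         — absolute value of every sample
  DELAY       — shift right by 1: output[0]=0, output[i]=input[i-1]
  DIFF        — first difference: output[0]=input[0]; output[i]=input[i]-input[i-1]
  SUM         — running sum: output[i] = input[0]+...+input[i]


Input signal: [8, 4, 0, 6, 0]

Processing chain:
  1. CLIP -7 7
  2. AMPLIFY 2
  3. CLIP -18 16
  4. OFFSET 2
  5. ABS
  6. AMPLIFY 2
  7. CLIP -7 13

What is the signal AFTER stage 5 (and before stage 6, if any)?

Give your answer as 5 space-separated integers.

Input: [8, 4, 0, 6, 0]
Stage 1 (CLIP -7 7): clip(8,-7,7)=7, clip(4,-7,7)=4, clip(0,-7,7)=0, clip(6,-7,7)=6, clip(0,-7,7)=0 -> [7, 4, 0, 6, 0]
Stage 2 (AMPLIFY 2): 7*2=14, 4*2=8, 0*2=0, 6*2=12, 0*2=0 -> [14, 8, 0, 12, 0]
Stage 3 (CLIP -18 16): clip(14,-18,16)=14, clip(8,-18,16)=8, clip(0,-18,16)=0, clip(12,-18,16)=12, clip(0,-18,16)=0 -> [14, 8, 0, 12, 0]
Stage 4 (OFFSET 2): 14+2=16, 8+2=10, 0+2=2, 12+2=14, 0+2=2 -> [16, 10, 2, 14, 2]
Stage 5 (ABS): |16|=16, |10|=10, |2|=2, |14|=14, |2|=2 -> [16, 10, 2, 14, 2]

Answer: 16 10 2 14 2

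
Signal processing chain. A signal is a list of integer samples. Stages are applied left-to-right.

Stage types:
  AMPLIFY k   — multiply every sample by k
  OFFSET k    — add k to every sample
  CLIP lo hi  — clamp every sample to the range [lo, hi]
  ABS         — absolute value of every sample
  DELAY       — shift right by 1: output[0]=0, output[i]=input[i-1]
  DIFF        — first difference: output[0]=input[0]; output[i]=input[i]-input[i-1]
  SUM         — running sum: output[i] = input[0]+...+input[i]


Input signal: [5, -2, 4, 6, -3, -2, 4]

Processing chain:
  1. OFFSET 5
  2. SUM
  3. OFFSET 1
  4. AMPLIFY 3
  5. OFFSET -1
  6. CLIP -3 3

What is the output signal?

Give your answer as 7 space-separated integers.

Answer: 3 3 3 3 3 3 3

Derivation:
Input: [5, -2, 4, 6, -3, -2, 4]
Stage 1 (OFFSET 5): 5+5=10, -2+5=3, 4+5=9, 6+5=11, -3+5=2, -2+5=3, 4+5=9 -> [10, 3, 9, 11, 2, 3, 9]
Stage 2 (SUM): sum[0..0]=10, sum[0..1]=13, sum[0..2]=22, sum[0..3]=33, sum[0..4]=35, sum[0..5]=38, sum[0..6]=47 -> [10, 13, 22, 33, 35, 38, 47]
Stage 3 (OFFSET 1): 10+1=11, 13+1=14, 22+1=23, 33+1=34, 35+1=36, 38+1=39, 47+1=48 -> [11, 14, 23, 34, 36, 39, 48]
Stage 4 (AMPLIFY 3): 11*3=33, 14*3=42, 23*3=69, 34*3=102, 36*3=108, 39*3=117, 48*3=144 -> [33, 42, 69, 102, 108, 117, 144]
Stage 5 (OFFSET -1): 33+-1=32, 42+-1=41, 69+-1=68, 102+-1=101, 108+-1=107, 117+-1=116, 144+-1=143 -> [32, 41, 68, 101, 107, 116, 143]
Stage 6 (CLIP -3 3): clip(32,-3,3)=3, clip(41,-3,3)=3, clip(68,-3,3)=3, clip(101,-3,3)=3, clip(107,-3,3)=3, clip(116,-3,3)=3, clip(143,-3,3)=3 -> [3, 3, 3, 3, 3, 3, 3]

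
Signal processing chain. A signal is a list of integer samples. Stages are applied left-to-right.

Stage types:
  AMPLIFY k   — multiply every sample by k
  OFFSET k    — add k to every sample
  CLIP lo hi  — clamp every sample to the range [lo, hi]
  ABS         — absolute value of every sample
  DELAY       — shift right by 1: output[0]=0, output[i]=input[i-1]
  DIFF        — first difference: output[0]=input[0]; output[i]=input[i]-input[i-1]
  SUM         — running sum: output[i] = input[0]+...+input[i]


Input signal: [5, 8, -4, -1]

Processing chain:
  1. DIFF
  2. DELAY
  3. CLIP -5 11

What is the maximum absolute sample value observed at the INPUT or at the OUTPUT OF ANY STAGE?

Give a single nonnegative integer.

Answer: 12

Derivation:
Input: [5, 8, -4, -1] (max |s|=8)
Stage 1 (DIFF): s[0]=5, 8-5=3, -4-8=-12, -1--4=3 -> [5, 3, -12, 3] (max |s|=12)
Stage 2 (DELAY): [0, 5, 3, -12] = [0, 5, 3, -12] -> [0, 5, 3, -12] (max |s|=12)
Stage 3 (CLIP -5 11): clip(0,-5,11)=0, clip(5,-5,11)=5, clip(3,-5,11)=3, clip(-12,-5,11)=-5 -> [0, 5, 3, -5] (max |s|=5)
Overall max amplitude: 12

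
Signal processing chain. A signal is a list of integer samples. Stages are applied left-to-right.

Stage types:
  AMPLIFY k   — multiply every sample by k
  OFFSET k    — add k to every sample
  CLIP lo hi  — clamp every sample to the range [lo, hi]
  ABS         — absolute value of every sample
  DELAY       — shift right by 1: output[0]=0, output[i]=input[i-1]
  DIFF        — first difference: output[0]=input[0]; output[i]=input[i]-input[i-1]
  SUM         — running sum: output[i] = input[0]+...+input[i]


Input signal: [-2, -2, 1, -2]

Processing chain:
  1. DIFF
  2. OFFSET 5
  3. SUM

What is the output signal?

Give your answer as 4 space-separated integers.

Input: [-2, -2, 1, -2]
Stage 1 (DIFF): s[0]=-2, -2--2=0, 1--2=3, -2-1=-3 -> [-2, 0, 3, -3]
Stage 2 (OFFSET 5): -2+5=3, 0+5=5, 3+5=8, -3+5=2 -> [3, 5, 8, 2]
Stage 3 (SUM): sum[0..0]=3, sum[0..1]=8, sum[0..2]=16, sum[0..3]=18 -> [3, 8, 16, 18]

Answer: 3 8 16 18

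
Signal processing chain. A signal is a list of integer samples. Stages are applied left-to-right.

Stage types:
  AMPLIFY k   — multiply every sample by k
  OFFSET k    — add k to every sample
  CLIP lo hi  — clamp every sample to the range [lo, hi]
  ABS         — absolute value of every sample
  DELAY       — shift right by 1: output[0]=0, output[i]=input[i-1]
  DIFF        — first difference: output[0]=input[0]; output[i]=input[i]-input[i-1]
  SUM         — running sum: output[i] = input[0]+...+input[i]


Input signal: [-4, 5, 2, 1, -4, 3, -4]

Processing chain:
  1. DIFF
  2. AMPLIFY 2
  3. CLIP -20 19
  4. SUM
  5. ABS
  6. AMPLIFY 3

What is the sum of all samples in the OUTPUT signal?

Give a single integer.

Answer: 138

Derivation:
Input: [-4, 5, 2, 1, -4, 3, -4]
Stage 1 (DIFF): s[0]=-4, 5--4=9, 2-5=-3, 1-2=-1, -4-1=-5, 3--4=7, -4-3=-7 -> [-4, 9, -3, -1, -5, 7, -7]
Stage 2 (AMPLIFY 2): -4*2=-8, 9*2=18, -3*2=-6, -1*2=-2, -5*2=-10, 7*2=14, -7*2=-14 -> [-8, 18, -6, -2, -10, 14, -14]
Stage 3 (CLIP -20 19): clip(-8,-20,19)=-8, clip(18,-20,19)=18, clip(-6,-20,19)=-6, clip(-2,-20,19)=-2, clip(-10,-20,19)=-10, clip(14,-20,19)=14, clip(-14,-20,19)=-14 -> [-8, 18, -6, -2, -10, 14, -14]
Stage 4 (SUM): sum[0..0]=-8, sum[0..1]=10, sum[0..2]=4, sum[0..3]=2, sum[0..4]=-8, sum[0..5]=6, sum[0..6]=-8 -> [-8, 10, 4, 2, -8, 6, -8]
Stage 5 (ABS): |-8|=8, |10|=10, |4|=4, |2|=2, |-8|=8, |6|=6, |-8|=8 -> [8, 10, 4, 2, 8, 6, 8]
Stage 6 (AMPLIFY 3): 8*3=24, 10*3=30, 4*3=12, 2*3=6, 8*3=24, 6*3=18, 8*3=24 -> [24, 30, 12, 6, 24, 18, 24]
Output sum: 138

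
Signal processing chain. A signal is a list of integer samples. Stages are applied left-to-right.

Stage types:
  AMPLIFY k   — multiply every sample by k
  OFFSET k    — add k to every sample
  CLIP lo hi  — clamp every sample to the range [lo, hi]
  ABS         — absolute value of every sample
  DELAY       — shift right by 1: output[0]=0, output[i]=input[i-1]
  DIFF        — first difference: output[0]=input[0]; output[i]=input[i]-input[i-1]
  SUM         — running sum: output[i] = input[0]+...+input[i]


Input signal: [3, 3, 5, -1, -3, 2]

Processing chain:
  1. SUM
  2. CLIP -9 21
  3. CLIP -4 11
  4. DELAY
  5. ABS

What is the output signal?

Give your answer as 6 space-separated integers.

Answer: 0 3 6 11 10 7

Derivation:
Input: [3, 3, 5, -1, -3, 2]
Stage 1 (SUM): sum[0..0]=3, sum[0..1]=6, sum[0..2]=11, sum[0..3]=10, sum[0..4]=7, sum[0..5]=9 -> [3, 6, 11, 10, 7, 9]
Stage 2 (CLIP -9 21): clip(3,-9,21)=3, clip(6,-9,21)=6, clip(11,-9,21)=11, clip(10,-9,21)=10, clip(7,-9,21)=7, clip(9,-9,21)=9 -> [3, 6, 11, 10, 7, 9]
Stage 3 (CLIP -4 11): clip(3,-4,11)=3, clip(6,-4,11)=6, clip(11,-4,11)=11, clip(10,-4,11)=10, clip(7,-4,11)=7, clip(9,-4,11)=9 -> [3, 6, 11, 10, 7, 9]
Stage 4 (DELAY): [0, 3, 6, 11, 10, 7] = [0, 3, 6, 11, 10, 7] -> [0, 3, 6, 11, 10, 7]
Stage 5 (ABS): |0|=0, |3|=3, |6|=6, |11|=11, |10|=10, |7|=7 -> [0, 3, 6, 11, 10, 7]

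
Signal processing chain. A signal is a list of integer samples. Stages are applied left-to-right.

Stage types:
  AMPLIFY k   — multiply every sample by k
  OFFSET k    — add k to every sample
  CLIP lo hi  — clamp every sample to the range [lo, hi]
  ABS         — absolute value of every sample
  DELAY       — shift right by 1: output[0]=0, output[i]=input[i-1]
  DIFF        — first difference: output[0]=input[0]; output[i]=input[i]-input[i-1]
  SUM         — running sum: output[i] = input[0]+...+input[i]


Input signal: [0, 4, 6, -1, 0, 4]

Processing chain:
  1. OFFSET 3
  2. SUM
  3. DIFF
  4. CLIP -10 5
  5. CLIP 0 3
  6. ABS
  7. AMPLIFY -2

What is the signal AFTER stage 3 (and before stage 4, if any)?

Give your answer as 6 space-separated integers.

Answer: 3 7 9 2 3 7

Derivation:
Input: [0, 4, 6, -1, 0, 4]
Stage 1 (OFFSET 3): 0+3=3, 4+3=7, 6+3=9, -1+3=2, 0+3=3, 4+3=7 -> [3, 7, 9, 2, 3, 7]
Stage 2 (SUM): sum[0..0]=3, sum[0..1]=10, sum[0..2]=19, sum[0..3]=21, sum[0..4]=24, sum[0..5]=31 -> [3, 10, 19, 21, 24, 31]
Stage 3 (DIFF): s[0]=3, 10-3=7, 19-10=9, 21-19=2, 24-21=3, 31-24=7 -> [3, 7, 9, 2, 3, 7]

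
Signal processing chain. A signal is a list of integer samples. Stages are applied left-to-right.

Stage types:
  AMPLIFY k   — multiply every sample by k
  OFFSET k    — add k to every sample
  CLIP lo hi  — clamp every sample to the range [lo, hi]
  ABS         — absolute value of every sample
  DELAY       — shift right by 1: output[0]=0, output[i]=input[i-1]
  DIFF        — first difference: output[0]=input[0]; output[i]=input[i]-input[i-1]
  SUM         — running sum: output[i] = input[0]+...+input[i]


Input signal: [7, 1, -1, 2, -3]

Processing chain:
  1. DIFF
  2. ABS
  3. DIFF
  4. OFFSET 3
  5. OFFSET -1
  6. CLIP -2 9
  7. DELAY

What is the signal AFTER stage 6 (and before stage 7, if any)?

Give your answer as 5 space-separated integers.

Answer: 9 1 -2 3 4

Derivation:
Input: [7, 1, -1, 2, -3]
Stage 1 (DIFF): s[0]=7, 1-7=-6, -1-1=-2, 2--1=3, -3-2=-5 -> [7, -6, -2, 3, -5]
Stage 2 (ABS): |7|=7, |-6|=6, |-2|=2, |3|=3, |-5|=5 -> [7, 6, 2, 3, 5]
Stage 3 (DIFF): s[0]=7, 6-7=-1, 2-6=-4, 3-2=1, 5-3=2 -> [7, -1, -4, 1, 2]
Stage 4 (OFFSET 3): 7+3=10, -1+3=2, -4+3=-1, 1+3=4, 2+3=5 -> [10, 2, -1, 4, 5]
Stage 5 (OFFSET -1): 10+-1=9, 2+-1=1, -1+-1=-2, 4+-1=3, 5+-1=4 -> [9, 1, -2, 3, 4]
Stage 6 (CLIP -2 9): clip(9,-2,9)=9, clip(1,-2,9)=1, clip(-2,-2,9)=-2, clip(3,-2,9)=3, clip(4,-2,9)=4 -> [9, 1, -2, 3, 4]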